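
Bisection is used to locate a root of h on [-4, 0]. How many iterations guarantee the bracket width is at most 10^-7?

26

Width after n steps is 4/2^n. Need 2^n ≥ 4/10^-7 = 40000000.
2^25 = 33554432 < 40000000 ≤ 2^26 = 67108864, so n = 26.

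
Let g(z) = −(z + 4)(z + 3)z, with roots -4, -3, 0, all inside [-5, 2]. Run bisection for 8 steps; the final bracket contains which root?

m = -1.5, g(m) = 5.625 (+); new bracket [-1.5, 2]
m = 0.25, g(m) = -3.453125 (−); new bracket [-1.5, 0.25]
m = -0.625, g(m) = 5.009766 (+); new bracket [-0.625, 0.25]
m = -0.1875, g(m) = 2.0105 (+); new bracket [-0.1875, 0.25]
m = 0.03125, g(m) = -0.3819 (−); new bracket [-0.1875, 0.03125]
m = -0.078125, g(m) = 0.8953 (+); new bracket [-0.078125, 0.03125]
m = -0.0234375, g(m) = 0.2774 (+); new bracket [-0.0234375, 0.03125]
m = 0.00390625, g(m) = -0.047 (−); new bracket [-0.0234375, 0.00390625]

0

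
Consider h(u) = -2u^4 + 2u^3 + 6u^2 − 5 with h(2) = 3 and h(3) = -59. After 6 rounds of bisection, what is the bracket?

midpoint 2.5: h = -14.375 < 0 → [2, 2.5]
midpoint 2.25: h = -3.101562 < 0 → [2, 2.25]
midpoint 2.125: h = 0.503418 > 0 → [2.125, 2.25]
midpoint 2.1875: h = -1.1494 < 0 → [2.125, 2.1875]
midpoint 2.15625: h = -0.287 < 0 → [2.125, 2.15625]
midpoint 2.140625: h = 0.117 > 0 → [2.140625, 2.15625]

[2.140625, 2.15625]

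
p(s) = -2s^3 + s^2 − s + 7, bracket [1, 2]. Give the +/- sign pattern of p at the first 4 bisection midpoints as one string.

midpoint 1.5: p = 1 > 0 → [1.5, 2]
midpoint 1.75: p = -2.40625 < 0 → [1.5, 1.75]
midpoint 1.625: p = -0.566406 < 0 → [1.5, 1.625]
midpoint 1.5625: p = 0.2495 > 0 → [1.5625, 1.625]

+--+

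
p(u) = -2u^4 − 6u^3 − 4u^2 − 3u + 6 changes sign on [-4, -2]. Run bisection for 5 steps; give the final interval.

midpoint -3: p = -21 < 0 → [-3, -2]
midpoint -2.5: p = 4.125 > 0 → [-3, -2.5]
midpoint -2.75: p = -5.601562 < 0 → [-2.75, -2.5]
midpoint -2.625: p = -0.1216 < 0 → [-2.625, -2.5]
midpoint -2.5625: p = 2.145 > 0 → [-2.625, -2.5625]

[-2.625, -2.5625]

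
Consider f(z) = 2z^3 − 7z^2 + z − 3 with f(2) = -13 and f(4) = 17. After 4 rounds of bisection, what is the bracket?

[3.375, 3.5]

midpoint 3: f = -9 < 0 → [3, 4]
midpoint 3.5: f = 0.5 > 0 → [3, 3.5]
midpoint 3.25: f = -5.03125 < 0 → [3.25, 3.5]
midpoint 3.375: f = -2.4727 < 0 → [3.375, 3.5]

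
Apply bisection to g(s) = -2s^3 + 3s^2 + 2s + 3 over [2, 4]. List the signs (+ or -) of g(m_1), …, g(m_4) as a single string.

---+

s = 3 gives g = -18, negative; keep [2, 3]
s = 2.5 gives g = -4.5, negative; keep [2, 2.5]
s = 2.25 gives g = -0.09375, negative; keep [2, 2.25]
s = 2.125 gives g = 1.6055, positive; keep [2.125, 2.25]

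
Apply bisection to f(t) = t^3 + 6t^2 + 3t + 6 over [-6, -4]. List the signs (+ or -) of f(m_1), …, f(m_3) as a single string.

++-

midpoint -5: f = 16 > 0 → [-6, -5]
midpoint -5.5: f = 4.625 > 0 → [-6, -5.5]
midpoint -5.75: f = -2.984375 < 0 → [-5.75, -5.5]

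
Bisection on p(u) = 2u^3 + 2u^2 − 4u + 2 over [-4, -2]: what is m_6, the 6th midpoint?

-2.15625

u = -3 gives p = -22, negative; keep [-3, -2]
u = -2.5 gives p = -6.75, negative; keep [-2.5, -2]
u = -2.25 gives p = -1.65625, negative; keep [-2.25, -2]
u = -2.125 gives p = 0.3398, positive; keep [-2.25, -2.125]
u = -2.1875 gives p = -0.6147, negative; keep [-2.1875, -2.125]
u = -2.15625 gives p = -0.1268, negative; keep [-2.15625, -2.125]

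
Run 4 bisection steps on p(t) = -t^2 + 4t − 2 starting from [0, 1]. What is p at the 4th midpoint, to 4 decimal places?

-0.0664

m = 0.5, p(m) = -0.25 (−); new bracket [0.5, 1]
m = 0.75, p(m) = 0.4375 (+); new bracket [0.5, 0.75]
m = 0.625, p(m) = 0.109375 (+); new bracket [0.5, 0.625]
m = 0.5625, p(m) = -0.0664 (−); new bracket [0.5625, 0.625]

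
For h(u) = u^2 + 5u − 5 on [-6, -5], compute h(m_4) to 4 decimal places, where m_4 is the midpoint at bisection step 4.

-0.2773

u = -5.5 gives h = -2.25, negative; keep [-6, -5.5]
u = -5.75 gives h = -0.6875, negative; keep [-6, -5.75]
u = -5.875 gives h = 0.140625, positive; keep [-5.875, -5.75]
u = -5.8125 gives h = -0.2773, negative; keep [-5.875, -5.8125]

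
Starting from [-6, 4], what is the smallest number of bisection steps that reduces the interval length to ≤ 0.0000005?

Width after n steps is 10/2^n. Need 2^n ≥ 10/0.0000005 = 20000000.
2^24 = 16777216 < 20000000 ≤ 2^25 = 33554432, so n = 25.

25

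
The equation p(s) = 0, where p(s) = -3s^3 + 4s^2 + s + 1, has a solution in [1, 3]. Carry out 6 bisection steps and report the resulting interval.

s = 2 gives p = -5, negative; keep [1, 2]
s = 1.5 gives p = 1.375, positive; keep [1.5, 2]
s = 1.75 gives p = -1.078125, negative; keep [1.5, 1.75]
s = 1.625 gives p = 0.3145, positive; keep [1.625, 1.75]
s = 1.6875 gives p = -0.3381, negative; keep [1.625, 1.6875]
s = 1.65625 gives p = -0.0012, negative; keep [1.625, 1.65625]

[1.625, 1.65625]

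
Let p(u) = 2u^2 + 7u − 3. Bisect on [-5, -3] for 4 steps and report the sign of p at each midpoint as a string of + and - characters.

+---

u = -4 gives p = 1, positive; keep [-4, -3]
u = -3.5 gives p = -3, negative; keep [-4, -3.5]
u = -3.75 gives p = -1.125, negative; keep [-4, -3.75]
u = -3.875 gives p = -0.0938, negative; keep [-4, -3.875]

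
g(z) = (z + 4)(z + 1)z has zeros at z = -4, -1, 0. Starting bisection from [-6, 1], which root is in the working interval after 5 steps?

midpoint -2.5: g = 5.625 > 0 → [-6, -2.5]
midpoint -4.25: g = -3.453125 < 0 → [-4.25, -2.5]
midpoint -3.375: g = 5.009766 > 0 → [-4.25, -3.375]
midpoint -3.8125: g = 2.0105 > 0 → [-4.25, -3.8125]
midpoint -4.03125: g = -0.3819 < 0 → [-4.03125, -3.8125]

-4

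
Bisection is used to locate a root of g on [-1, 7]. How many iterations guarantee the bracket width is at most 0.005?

11

Width after n steps is 8/2^n. Need 2^n ≥ 8/0.005 = 1600.
2^10 = 1024 < 1600 ≤ 2^11 = 2048, so n = 11.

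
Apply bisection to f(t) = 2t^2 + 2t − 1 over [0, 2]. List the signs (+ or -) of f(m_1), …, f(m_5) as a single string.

++-+-

midpoint 1: f = 3 > 0 → [0, 1]
midpoint 0.5: f = 0.5 > 0 → [0, 0.5]
midpoint 0.25: f = -0.375 < 0 → [0.25, 0.5]
midpoint 0.375: f = 0.0312 > 0 → [0.25, 0.375]
midpoint 0.3125: f = -0.1797 < 0 → [0.3125, 0.375]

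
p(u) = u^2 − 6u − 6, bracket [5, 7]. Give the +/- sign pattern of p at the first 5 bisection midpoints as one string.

---+-

m = 6, p(m) = -6 (−); new bracket [6, 7]
m = 6.5, p(m) = -2.75 (−); new bracket [6.5, 7]
m = 6.75, p(m) = -0.9375 (−); new bracket [6.75, 7]
m = 6.875, p(m) = 0.0156 (+); new bracket [6.75, 6.875]
m = 6.8125, p(m) = -0.4648 (−); new bracket [6.8125, 6.875]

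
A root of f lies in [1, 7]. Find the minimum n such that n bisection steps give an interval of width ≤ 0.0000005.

Width after n steps is 6/2^n. Need 2^n ≥ 6/0.0000005 = 12000000.
2^23 = 8388608 < 12000000 ≤ 2^24 = 16777216, so n = 24.

24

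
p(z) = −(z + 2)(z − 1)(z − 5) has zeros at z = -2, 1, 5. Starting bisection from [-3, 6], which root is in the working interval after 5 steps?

p(1.5) = 6.125 > 0, so the root lies in [1.5, 6]
p(3.75) = 19.765625 > 0, so the root lies in [3.75, 6]
p(4.875) = 3.330078 > 0, so the root lies in [4.875, 6]
p(5.4375) = -14.4392 < 0, so the root lies in [4.875, 5.4375]
p(5.15625) = -4.6474 < 0, so the root lies in [4.875, 5.15625]

5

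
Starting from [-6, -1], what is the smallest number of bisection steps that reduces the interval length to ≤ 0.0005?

14

Width after n steps is 5/2^n. Need 2^n ≥ 5/0.0005 = 10000.
2^13 = 8192 < 10000 ≤ 2^14 = 16384, so n = 14.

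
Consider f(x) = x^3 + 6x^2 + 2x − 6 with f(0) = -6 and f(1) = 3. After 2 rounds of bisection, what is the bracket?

midpoint 0.5: f = -3.375 < 0 → [0.5, 1]
midpoint 0.75: f = -0.703125 < 0 → [0.75, 1]

[0.75, 1]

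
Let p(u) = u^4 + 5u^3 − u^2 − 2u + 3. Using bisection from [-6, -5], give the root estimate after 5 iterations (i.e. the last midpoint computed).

-5.09375

midpoint -5.5: p = 66.9375 > 0 → [-5.5, -5]
midpoint -5.25: p = 22.113281 > 0 → [-5.25, -5]
midpoint -5.125: p = 3.810791 > 0 → [-5.125, -5]
midpoint -5.0625: p = -4.3948 < 0 → [-5.125, -5.0625]
midpoint -5.09375: p = -0.3684 < 0 → [-5.125, -5.09375]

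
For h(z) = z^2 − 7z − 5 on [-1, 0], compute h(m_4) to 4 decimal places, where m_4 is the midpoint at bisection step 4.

z = -0.5 gives h = -1.25, negative; keep [-1, -0.5]
z = -0.75 gives h = 0.8125, positive; keep [-0.75, -0.5]
z = -0.625 gives h = -0.234375, negative; keep [-0.75, -0.625]
z = -0.6875 gives h = 0.2852, positive; keep [-0.6875, -0.625]

0.2852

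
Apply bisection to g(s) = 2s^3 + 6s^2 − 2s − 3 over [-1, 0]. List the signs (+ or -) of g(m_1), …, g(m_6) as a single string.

g(-0.5) = -0.75 < 0, so the root lies in [-1, -0.5]
g(-0.75) = 1.03125 > 0, so the root lies in [-0.75, -0.5]
g(-0.625) = 0.105469 > 0, so the root lies in [-0.625, -0.5]
g(-0.5625) = -0.3325 < 0, so the root lies in [-0.625, -0.5625]
g(-0.59375) = -0.1159 < 0, so the root lies in [-0.625, -0.59375]
g(-0.609375) = -0.0058 < 0, so the root lies in [-0.625, -0.609375]

-++---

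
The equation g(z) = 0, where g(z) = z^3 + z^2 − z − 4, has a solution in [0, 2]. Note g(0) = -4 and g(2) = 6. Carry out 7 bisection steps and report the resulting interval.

midpoint 1: g = -3 < 0 → [1, 2]
midpoint 1.5: g = 0.125 > 0 → [1, 1.5]
midpoint 1.25: g = -1.734375 < 0 → [1.25, 1.5]
midpoint 1.375: g = -0.8848 < 0 → [1.375, 1.5]
midpoint 1.4375: g = -0.4006 < 0 → [1.4375, 1.5]
midpoint 1.46875: g = -0.1431 < 0 → [1.46875, 1.5]
midpoint 1.484375: g = -0.0104 < 0 → [1.484375, 1.5]

[1.484375, 1.5]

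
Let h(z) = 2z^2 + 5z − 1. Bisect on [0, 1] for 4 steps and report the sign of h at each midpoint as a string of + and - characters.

m = 0.5, h(m) = 2 (+); new bracket [0, 0.5]
m = 0.25, h(m) = 0.375 (+); new bracket [0, 0.25]
m = 0.125, h(m) = -0.34375 (−); new bracket [0.125, 0.25]
m = 0.1875, h(m) = 0.0078 (+); new bracket [0.125, 0.1875]

++-+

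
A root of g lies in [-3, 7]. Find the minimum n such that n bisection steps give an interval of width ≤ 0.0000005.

Width after n steps is 10/2^n. Need 2^n ≥ 10/0.0000005 = 20000000.
2^24 = 16777216 < 20000000 ≤ 2^25 = 33554432, so n = 25.

25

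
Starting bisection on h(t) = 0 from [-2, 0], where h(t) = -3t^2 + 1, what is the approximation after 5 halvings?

-0.5625

t = -1 gives h = -2, negative; keep [-1, 0]
t = -0.5 gives h = 0.25, positive; keep [-1, -0.5]
t = -0.75 gives h = -0.6875, negative; keep [-0.75, -0.5]
t = -0.625 gives h = -0.1719, negative; keep [-0.625, -0.5]
t = -0.5625 gives h = 0.0508, positive; keep [-0.625, -0.5625]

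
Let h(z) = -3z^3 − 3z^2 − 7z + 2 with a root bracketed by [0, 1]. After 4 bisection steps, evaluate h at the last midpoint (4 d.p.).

-0.5720

m = 0.5, h(m) = -2.625 (−); new bracket [0, 0.5]
m = 0.25, h(m) = 0.015625 (+); new bracket [0.25, 0.5]
m = 0.375, h(m) = -1.205078 (−); new bracket [0.25, 0.375]
m = 0.3125, h(m) = -0.572 (−); new bracket [0.25, 0.3125]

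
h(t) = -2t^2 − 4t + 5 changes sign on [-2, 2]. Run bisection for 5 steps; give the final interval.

[0.75, 0.875]

t = 0 gives h = 5, positive; keep [0, 2]
t = 1 gives h = -1, negative; keep [0, 1]
t = 0.5 gives h = 2.5, positive; keep [0.5, 1]
t = 0.75 gives h = 0.875, positive; keep [0.75, 1]
t = 0.875 gives h = -0.0312, negative; keep [0.75, 0.875]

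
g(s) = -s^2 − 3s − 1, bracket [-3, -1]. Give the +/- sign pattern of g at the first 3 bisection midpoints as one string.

midpoint -2: g = 1 > 0 → [-3, -2]
midpoint -2.5: g = 0.25 > 0 → [-3, -2.5]
midpoint -2.75: g = -0.3125 < 0 → [-2.75, -2.5]

++-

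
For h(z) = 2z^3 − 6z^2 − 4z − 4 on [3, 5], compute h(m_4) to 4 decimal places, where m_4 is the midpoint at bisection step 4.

-2.0742

midpoint 4: h = 12 > 0 → [3, 4]
midpoint 3.5: h = -5.75 < 0 → [3.5, 4]
midpoint 3.75: h = 2.09375 > 0 → [3.5, 3.75]
midpoint 3.625: h = -2.0742 < 0 → [3.625, 3.75]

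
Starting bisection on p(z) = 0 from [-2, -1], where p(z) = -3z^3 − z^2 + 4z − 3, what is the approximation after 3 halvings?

z = -1.5 gives p = -1.125, negative; keep [-2, -1.5]
z = -1.75 gives p = 3.015625, positive; keep [-1.75, -1.5]
z = -1.625 gives p = 0.732422, positive; keep [-1.625, -1.5]

-1.625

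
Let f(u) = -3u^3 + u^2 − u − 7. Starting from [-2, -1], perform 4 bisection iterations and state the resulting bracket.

m = -1.5, f(m) = 6.875 (+); new bracket [-1.5, -1]
m = -1.25, f(m) = 1.671875 (+); new bracket [-1.25, -1]
m = -1.125, f(m) = -0.337891 (−); new bracket [-1.25, -1.125]
m = -1.1875, f(m) = 0.6213 (+); new bracket [-1.1875, -1.125]

[-1.1875, -1.125]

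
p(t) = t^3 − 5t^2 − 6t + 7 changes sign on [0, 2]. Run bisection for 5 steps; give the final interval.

[0.75, 0.8125]

t = 1 gives p = -3, negative; keep [0, 1]
t = 0.5 gives p = 2.875, positive; keep [0.5, 1]
t = 0.75 gives p = 0.109375, positive; keep [0.75, 1]
t = 0.875 gives p = -1.4082, negative; keep [0.75, 0.875]
t = 0.8125 gives p = -0.6394, negative; keep [0.75, 0.8125]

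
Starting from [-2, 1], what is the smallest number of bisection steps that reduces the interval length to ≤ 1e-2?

Width after n steps is 3/2^n. Need 2^n ≥ 3/1e-2 = 300.
2^8 = 256 < 300 ≤ 2^9 = 512, so n = 9.

9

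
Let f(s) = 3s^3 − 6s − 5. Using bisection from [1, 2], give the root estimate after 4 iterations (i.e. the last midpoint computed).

1.6875

s = 1.5 gives f = -3.875, negative; keep [1.5, 2]
s = 1.75 gives f = 0.578125, positive; keep [1.5, 1.75]
s = 1.625 gives f = -1.876953, negative; keep [1.625, 1.75]
s = 1.6875 gives f = -0.7087, negative; keep [1.6875, 1.75]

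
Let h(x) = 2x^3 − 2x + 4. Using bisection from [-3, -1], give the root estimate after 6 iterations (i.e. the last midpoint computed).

-1.53125

h(-2) = -8 < 0, so the root lies in [-2, -1]
h(-1.5) = 0.25 > 0, so the root lies in [-2, -1.5]
h(-1.75) = -3.21875 < 0, so the root lies in [-1.75, -1.5]
h(-1.625) = -1.332 < 0, so the root lies in [-1.625, -1.5]
h(-1.5625) = -0.5044 < 0, so the root lies in [-1.5625, -1.5]
h(-1.53125) = -0.1182 < 0, so the root lies in [-1.53125, -1.5]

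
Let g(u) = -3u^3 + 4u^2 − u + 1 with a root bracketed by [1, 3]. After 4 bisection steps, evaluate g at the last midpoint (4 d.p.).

midpoint 2: g = -9 < 0 → [1, 2]
midpoint 1.5: g = -1.625 < 0 → [1, 1.5]
midpoint 1.25: g = 0.140625 > 0 → [1.25, 1.5]
midpoint 1.375: g = -0.6113 < 0 → [1.25, 1.375]

-0.6113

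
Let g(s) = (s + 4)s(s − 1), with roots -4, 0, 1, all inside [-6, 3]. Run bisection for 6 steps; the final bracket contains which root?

-4

g(-1.5) = 9.375 > 0, so the root lies in [-6, -1.5]
g(-3.75) = 4.453125 > 0, so the root lies in [-6, -3.75]
g(-4.875) = -25.060547 < 0, so the root lies in [-4.875, -3.75]
g(-4.3125) = -7.1594 < 0, so the root lies in [-4.3125, -3.75]
g(-4.03125) = -0.6338 < 0, so the root lies in [-4.03125, -3.75]
g(-3.890625) = 2.0811 > 0, so the root lies in [-4.03125, -3.890625]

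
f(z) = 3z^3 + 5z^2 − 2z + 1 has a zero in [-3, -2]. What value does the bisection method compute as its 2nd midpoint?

z = -2.5 gives f = -9.625, negative; keep [-2.5, -2]
z = -2.25 gives f = -3.359375, negative; keep [-2.25, -2]

-2.25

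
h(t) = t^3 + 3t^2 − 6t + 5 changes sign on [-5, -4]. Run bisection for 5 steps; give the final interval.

midpoint -4.5: h = 1.625 > 0 → [-5, -4.5]
midpoint -4.75: h = -5.984375 < 0 → [-4.75, -4.5]
midpoint -4.625: h = -2.009766 < 0 → [-4.625, -4.5]
midpoint -4.5625: h = -0.1506 < 0 → [-4.5625, -4.5]
midpoint -4.53125: h = 0.7475 > 0 → [-4.5625, -4.53125]

[-4.5625, -4.53125]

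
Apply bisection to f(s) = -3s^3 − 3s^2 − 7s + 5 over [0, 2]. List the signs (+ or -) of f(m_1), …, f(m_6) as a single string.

midpoint 1: f = -8 < 0 → [0, 1]
midpoint 0.5: f = 0.375 > 0 → [0.5, 1]
midpoint 0.75: f = -3.203125 < 0 → [0.5, 0.75]
midpoint 0.625: f = -1.2793 < 0 → [0.5, 0.625]
midpoint 0.5625: f = -0.4207 < 0 → [0.5, 0.5625]
midpoint 0.53125: f = -0.0152 < 0 → [0.5, 0.53125]

-+----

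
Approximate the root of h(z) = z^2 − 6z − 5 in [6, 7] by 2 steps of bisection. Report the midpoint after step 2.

6.75

m = 6.5, h(m) = -1.75 (−); new bracket [6.5, 7]
m = 6.75, h(m) = 0.0625 (+); new bracket [6.5, 6.75]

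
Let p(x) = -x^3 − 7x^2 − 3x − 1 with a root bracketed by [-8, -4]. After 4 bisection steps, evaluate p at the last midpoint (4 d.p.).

midpoint -6: p = -19 < 0 → [-8, -6]
midpoint -7: p = 20 > 0 → [-7, -6]
midpoint -6.5: p = -2.625 < 0 → [-7, -6.5]
midpoint -6.75: p = 7.8594 > 0 → [-6.75, -6.5]

7.8594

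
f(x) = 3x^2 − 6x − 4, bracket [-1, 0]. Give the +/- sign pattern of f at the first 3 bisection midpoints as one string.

f(-0.5) = -0.25 < 0, so the root lies in [-1, -0.5]
f(-0.75) = 2.1875 > 0, so the root lies in [-0.75, -0.5]
f(-0.625) = 0.921875 > 0, so the root lies in [-0.625, -0.5]

-++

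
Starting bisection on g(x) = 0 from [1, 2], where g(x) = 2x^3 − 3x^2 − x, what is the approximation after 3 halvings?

g(1.5) = -1.5 < 0, so the root lies in [1.5, 2]
g(1.75) = -0.21875 < 0, so the root lies in [1.75, 2]
g(1.875) = 0.761719 > 0, so the root lies in [1.75, 1.875]

1.875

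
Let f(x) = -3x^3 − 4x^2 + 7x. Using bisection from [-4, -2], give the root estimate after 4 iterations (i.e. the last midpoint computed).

x = -3 gives f = 24, positive; keep [-3, -2]
x = -2.5 gives f = 4.375, positive; keep [-2.5, -2]
x = -2.25 gives f = -1.828125, negative; keep [-2.5, -2.25]
x = -2.375 gives f = 1.002, positive; keep [-2.375, -2.25]

-2.375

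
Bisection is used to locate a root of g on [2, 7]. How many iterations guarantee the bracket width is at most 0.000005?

20

Width after n steps is 5/2^n. Need 2^n ≥ 5/0.000005 = 1000000.
2^19 = 524288 < 1000000 ≤ 2^20 = 1048576, so n = 20.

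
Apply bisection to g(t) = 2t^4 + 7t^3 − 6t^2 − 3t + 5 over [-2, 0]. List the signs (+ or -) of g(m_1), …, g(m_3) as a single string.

-++

midpoint -1: g = -3 < 0 → [-1, 0]
midpoint -0.5: g = 4.25 > 0 → [-1, -0.5]
midpoint -0.75: g = 1.554688 > 0 → [-1, -0.75]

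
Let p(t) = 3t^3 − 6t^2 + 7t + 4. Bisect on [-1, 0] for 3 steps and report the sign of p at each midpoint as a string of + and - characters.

-++

m = -0.5, p(m) = -1.375 (−); new bracket [-0.5, 0]
m = -0.25, p(m) = 1.828125 (+); new bracket [-0.5, -0.25]
m = -0.375, p(m) = 0.373047 (+); new bracket [-0.5, -0.375]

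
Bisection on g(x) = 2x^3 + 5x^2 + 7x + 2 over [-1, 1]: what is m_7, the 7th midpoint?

-0.359375

m = 0, g(m) = 2 (+); new bracket [-1, 0]
m = -0.5, g(m) = -0.5 (−); new bracket [-0.5, 0]
m = -0.25, g(m) = 0.53125 (+); new bracket [-0.5, -0.25]
m = -0.375, g(m) = -0.0273 (−); new bracket [-0.375, -0.25]
m = -0.3125, g(m) = 0.2397 (+); new bracket [-0.375, -0.3125]
m = -0.34375, g(m) = 0.1033 (+); new bracket [-0.375, -0.34375]
m = -0.359375, g(m) = 0.0373 (+); new bracket [-0.375, -0.359375]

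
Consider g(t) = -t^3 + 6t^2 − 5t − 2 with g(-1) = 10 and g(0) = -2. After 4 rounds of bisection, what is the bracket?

[-0.3125, -0.25]

g(-0.5) = 2.125 > 0, so the root lies in [-0.5, 0]
g(-0.25) = -0.359375 < 0, so the root lies in [-0.5, -0.25]
g(-0.375) = 0.771484 > 0, so the root lies in [-0.375, -0.25]
g(-0.3125) = 0.179 > 0, so the root lies in [-0.3125, -0.25]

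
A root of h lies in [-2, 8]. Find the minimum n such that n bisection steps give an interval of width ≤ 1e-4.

Width after n steps is 10/2^n. Need 2^n ≥ 10/1e-4 = 100000.
2^16 = 65536 < 100000 ≤ 2^17 = 131072, so n = 17.

17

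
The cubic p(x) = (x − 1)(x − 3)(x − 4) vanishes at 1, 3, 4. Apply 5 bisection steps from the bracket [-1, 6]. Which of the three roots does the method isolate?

x = 2.5 gives p = 1.125, positive; keep [-1, 2.5]
x = 0.75 gives p = -1.828125, negative; keep [0.75, 2.5]
x = 1.625 gives p = 2.041016, positive; keep [0.75, 1.625]
x = 1.1875 gives p = 0.9558, positive; keep [0.75, 1.1875]
x = 0.96875 gives p = -0.1924, negative; keep [0.96875, 1.1875]

1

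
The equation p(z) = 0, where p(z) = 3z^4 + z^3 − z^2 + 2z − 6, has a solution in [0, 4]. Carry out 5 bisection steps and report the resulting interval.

p(2) = 50 > 0, so the root lies in [0, 2]
p(1) = -1 < 0, so the root lies in [1, 2]
p(1.5) = 13.3125 > 0, so the root lies in [1, 1.5]
p(1.25) = 4.2148 > 0, so the root lies in [1, 1.25]
p(1.125) = 1.2136 > 0, so the root lies in [1, 1.125]

[1, 1.125]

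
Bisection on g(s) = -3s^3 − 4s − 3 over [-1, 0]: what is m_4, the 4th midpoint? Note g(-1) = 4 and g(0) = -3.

-0.5625

s = -0.5 gives g = -0.625, negative; keep [-1, -0.5]
s = -0.75 gives g = 1.265625, positive; keep [-0.75, -0.5]
s = -0.625 gives g = 0.232422, positive; keep [-0.625, -0.5]
s = -0.5625 gives g = -0.2161, negative; keep [-0.625, -0.5625]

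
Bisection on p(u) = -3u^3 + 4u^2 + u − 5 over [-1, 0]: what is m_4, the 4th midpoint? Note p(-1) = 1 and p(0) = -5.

-0.9375

u = -0.5 gives p = -4.125, negative; keep [-1, -0.5]
u = -0.75 gives p = -2.234375, negative; keep [-1, -0.75]
u = -0.875 gives p = -0.802734, negative; keep [-1, -0.875]
u = -0.9375 gives p = 0.05, positive; keep [-0.9375, -0.875]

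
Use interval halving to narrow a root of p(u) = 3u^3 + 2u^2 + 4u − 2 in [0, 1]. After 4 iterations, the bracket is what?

[0.375, 0.4375]

midpoint 0.5: p = 0.875 > 0 → [0, 0.5]
midpoint 0.25: p = -0.828125 < 0 → [0.25, 0.5]
midpoint 0.375: p = -0.060547 < 0 → [0.375, 0.5]
midpoint 0.4375: p = 0.384 > 0 → [0.375, 0.4375]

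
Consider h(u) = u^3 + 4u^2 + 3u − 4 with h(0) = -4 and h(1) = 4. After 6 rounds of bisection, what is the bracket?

u = 0.5 gives h = -1.375, negative; keep [0.5, 1]
u = 0.75 gives h = 0.921875, positive; keep [0.5, 0.75]
u = 0.625 gives h = -0.318359, negative; keep [0.625, 0.75]
u = 0.6875 gives h = 0.2781, positive; keep [0.625, 0.6875]
u = 0.65625 gives h = -0.026, negative; keep [0.65625, 0.6875]
u = 0.671875 gives h = 0.1246, positive; keep [0.65625, 0.671875]

[0.65625, 0.671875]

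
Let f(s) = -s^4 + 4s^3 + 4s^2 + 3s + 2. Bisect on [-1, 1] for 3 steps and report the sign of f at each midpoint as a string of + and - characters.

m = 0, f(m) = 2 (+); new bracket [-1, 0]
m = -0.5, f(m) = 0.9375 (+); new bracket [-1, -0.5]
m = -0.75, f(m) = -0.003906 (−); new bracket [-0.75, -0.5]

++-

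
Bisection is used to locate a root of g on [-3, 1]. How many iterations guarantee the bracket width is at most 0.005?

10

Width after n steps is 4/2^n. Need 2^n ≥ 4/0.005 = 800.
2^9 = 512 < 800 ≤ 2^10 = 1024, so n = 10.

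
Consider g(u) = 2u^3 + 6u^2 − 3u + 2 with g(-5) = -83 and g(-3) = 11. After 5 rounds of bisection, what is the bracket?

g(-4) = -18 < 0, so the root lies in [-4, -3]
g(-3.5) = 0.25 > 0, so the root lies in [-4, -3.5]
g(-3.75) = -7.84375 < 0, so the root lies in [-3.75, -3.5]
g(-3.625) = -3.5508 < 0, so the root lies in [-3.625, -3.5]
g(-3.5625) = -1.5903 < 0, so the root lies in [-3.5625, -3.5]

[-3.5625, -3.5]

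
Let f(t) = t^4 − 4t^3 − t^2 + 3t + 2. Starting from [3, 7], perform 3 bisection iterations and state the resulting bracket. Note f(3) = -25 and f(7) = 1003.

[4, 4.5]

t = 5 gives f = 117, positive; keep [3, 5]
t = 4 gives f = -2, negative; keep [4, 5]
t = 4.5 gives f = 40.8125, positive; keep [4, 4.5]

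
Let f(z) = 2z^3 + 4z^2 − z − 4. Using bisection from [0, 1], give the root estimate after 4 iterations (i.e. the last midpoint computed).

m = 0.5, f(m) = -3.25 (−); new bracket [0.5, 1]
m = 0.75, f(m) = -1.65625 (−); new bracket [0.75, 1]
m = 0.875, f(m) = -0.472656 (−); new bracket [0.875, 1]
m = 0.9375, f(m) = 0.2261 (+); new bracket [0.875, 0.9375]

0.9375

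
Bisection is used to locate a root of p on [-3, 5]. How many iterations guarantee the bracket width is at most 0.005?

Width after n steps is 8/2^n. Need 2^n ≥ 8/0.005 = 1600.
2^10 = 1024 < 1600 ≤ 2^11 = 2048, so n = 11.

11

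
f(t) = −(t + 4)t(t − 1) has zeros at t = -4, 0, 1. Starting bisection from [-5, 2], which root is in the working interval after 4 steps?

-4

m = -1.5, f(m) = -9.375 (−); new bracket [-5, -1.5]
m = -3.25, f(m) = -10.359375 (−); new bracket [-5, -3.25]
m = -4.125, f(m) = 2.642578 (+); new bracket [-4.125, -3.25]
m = -3.6875, f(m) = -5.4016 (−); new bracket [-4.125, -3.6875]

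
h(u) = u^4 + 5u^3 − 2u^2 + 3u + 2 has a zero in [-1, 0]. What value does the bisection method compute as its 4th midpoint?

midpoint -0.5: h = -0.5625 < 0 → [-0.5, 0]
midpoint -0.25: h = 1.050781 > 0 → [-0.5, -0.25]
midpoint -0.375: h = 0.349854 > 0 → [-0.5, -0.375]
midpoint -0.4375: h = -0.0774 < 0 → [-0.4375, -0.375]

-0.4375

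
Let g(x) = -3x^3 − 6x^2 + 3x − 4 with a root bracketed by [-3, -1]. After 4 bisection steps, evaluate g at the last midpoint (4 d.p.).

m = -2, g(m) = -10 (−); new bracket [-3, -2]
m = -2.5, g(m) = -2.125 (−); new bracket [-3, -2.5]
m = -2.75, g(m) = 4.765625 (+); new bracket [-2.75, -2.5]
m = -2.625, g(m) = 1.0449 (+); new bracket [-2.625, -2.5]

1.0449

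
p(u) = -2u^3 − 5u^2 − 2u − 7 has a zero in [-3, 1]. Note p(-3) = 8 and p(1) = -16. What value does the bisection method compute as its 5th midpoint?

-2.625

m = -1, p(m) = -8 (−); new bracket [-3, -1]
m = -2, p(m) = -7 (−); new bracket [-3, -2]
m = -2.5, p(m) = -2 (−); new bracket [-3, -2.5]
m = -2.75, p(m) = 2.2812 (+); new bracket [-2.75, -2.5]
m = -2.625, p(m) = -0.0273 (−); new bracket [-2.75, -2.625]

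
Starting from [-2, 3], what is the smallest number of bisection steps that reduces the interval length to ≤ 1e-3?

13

Width after n steps is 5/2^n. Need 2^n ≥ 5/1e-3 = 5000.
2^12 = 4096 < 5000 ≤ 2^13 = 8192, so n = 13.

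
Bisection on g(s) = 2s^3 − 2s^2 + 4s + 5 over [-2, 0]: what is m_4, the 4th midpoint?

-0.875

m = -1, g(m) = -3 (−); new bracket [-1, 0]
m = -0.5, g(m) = 2.25 (+); new bracket [-1, -0.5]
m = -0.75, g(m) = 0.03125 (+); new bracket [-1, -0.75]
m = -0.875, g(m) = -1.3711 (−); new bracket [-0.875, -0.75]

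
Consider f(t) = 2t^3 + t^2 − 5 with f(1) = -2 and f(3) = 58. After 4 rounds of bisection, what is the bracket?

f(2) = 15 > 0, so the root lies in [1, 2]
f(1.5) = 4 > 0, so the root lies in [1, 1.5]
f(1.25) = 0.46875 > 0, so the root lies in [1, 1.25]
f(1.125) = -0.8867 < 0, so the root lies in [1.125, 1.25]

[1.125, 1.25]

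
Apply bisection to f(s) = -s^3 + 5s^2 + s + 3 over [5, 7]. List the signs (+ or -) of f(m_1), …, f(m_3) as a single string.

--+

f(6) = -27 < 0, so the root lies in [5, 6]
f(5.5) = -6.625 < 0, so the root lies in [5, 5.5]
f(5.25) = 1.359375 > 0, so the root lies in [5.25, 5.5]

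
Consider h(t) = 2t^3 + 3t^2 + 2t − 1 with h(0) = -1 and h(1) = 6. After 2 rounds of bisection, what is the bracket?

midpoint 0.5: h = 1 > 0 → [0, 0.5]
midpoint 0.25: h = -0.28125 < 0 → [0.25, 0.5]

[0.25, 0.5]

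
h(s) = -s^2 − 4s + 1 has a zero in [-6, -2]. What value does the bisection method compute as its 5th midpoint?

-4.125

s = -4 gives h = 1, positive; keep [-6, -4]
s = -5 gives h = -4, negative; keep [-5, -4]
s = -4.5 gives h = -1.25, negative; keep [-4.5, -4]
s = -4.25 gives h = -0.0625, negative; keep [-4.25, -4]
s = -4.125 gives h = 0.4844, positive; keep [-4.25, -4.125]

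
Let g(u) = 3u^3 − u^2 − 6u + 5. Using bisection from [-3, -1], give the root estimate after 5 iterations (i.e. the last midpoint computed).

m = -2, g(m) = -11 (−); new bracket [-2, -1]
m = -1.5, g(m) = 1.625 (+); new bracket [-2, -1.5]
m = -1.75, g(m) = -3.640625 (−); new bracket [-1.75, -1.5]
m = -1.625, g(m) = -0.7637 (−); new bracket [-1.625, -1.5]
m = -1.5625, g(m) = 0.4895 (+); new bracket [-1.625, -1.5625]

-1.5625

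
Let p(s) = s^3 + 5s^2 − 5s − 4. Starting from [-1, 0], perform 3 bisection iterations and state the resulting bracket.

[-0.625, -0.5]

p(-0.5) = -0.375 < 0, so the root lies in [-1, -0.5]
p(-0.75) = 2.140625 > 0, so the root lies in [-0.75, -0.5]
p(-0.625) = 0.833984 > 0, so the root lies in [-0.625, -0.5]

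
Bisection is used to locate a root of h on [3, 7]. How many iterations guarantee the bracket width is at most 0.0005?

13

Width after n steps is 4/2^n. Need 2^n ≥ 4/0.0005 = 8000.
2^12 = 4096 < 8000 ≤ 2^13 = 8192, so n = 13.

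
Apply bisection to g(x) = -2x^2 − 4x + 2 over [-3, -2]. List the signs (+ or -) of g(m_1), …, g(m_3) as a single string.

g(-2.5) = -0.5 < 0, so the root lies in [-2.5, -2]
g(-2.25) = 0.875 > 0, so the root lies in [-2.5, -2.25]
g(-2.375) = 0.21875 > 0, so the root lies in [-2.5, -2.375]

-++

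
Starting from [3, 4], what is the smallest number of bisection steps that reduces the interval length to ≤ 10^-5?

17

Width after n steps is 1/2^n. Need 2^n ≥ 1/10^-5 = 100000.
2^16 = 65536 < 100000 ≤ 2^17 = 131072, so n = 17.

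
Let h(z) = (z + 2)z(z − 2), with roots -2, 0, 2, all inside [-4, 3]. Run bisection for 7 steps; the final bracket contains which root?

m = -0.5, h(m) = 1.875 (+); new bracket [-4, -0.5]
m = -2.25, h(m) = -2.390625 (−); new bracket [-2.25, -0.5]
m = -1.375, h(m) = 2.900391 (+); new bracket [-2.25, -1.375]
m = -1.8125, h(m) = 1.2957 (+); new bracket [-2.25, -1.8125]
m = -2.03125, h(m) = -0.2559 (−); new bracket [-2.03125, -1.8125]
m = -1.921875, h(m) = 0.5889 (+); new bracket [-2.03125, -1.921875]
m = -1.9765625, h(m) = 0.1842 (+); new bracket [-2.03125, -1.9765625]

-2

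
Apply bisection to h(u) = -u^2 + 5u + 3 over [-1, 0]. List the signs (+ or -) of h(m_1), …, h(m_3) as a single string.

+--

u = -0.5 gives h = 0.25, positive; keep [-1, -0.5]
u = -0.75 gives h = -1.3125, negative; keep [-0.75, -0.5]
u = -0.625 gives h = -0.515625, negative; keep [-0.625, -0.5]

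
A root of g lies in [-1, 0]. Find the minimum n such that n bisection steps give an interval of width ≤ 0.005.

8

Width after n steps is 1/2^n. Need 2^n ≥ 1/0.005 = 200.
2^7 = 128 < 200 ≤ 2^8 = 256, so n = 8.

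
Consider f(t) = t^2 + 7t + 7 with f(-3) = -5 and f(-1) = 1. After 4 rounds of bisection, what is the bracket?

m = -2, f(m) = -3 (−); new bracket [-2, -1]
m = -1.5, f(m) = -1.25 (−); new bracket [-1.5, -1]
m = -1.25, f(m) = -0.1875 (−); new bracket [-1.25, -1]
m = -1.125, f(m) = 0.3906 (+); new bracket [-1.25, -1.125]

[-1.25, -1.125]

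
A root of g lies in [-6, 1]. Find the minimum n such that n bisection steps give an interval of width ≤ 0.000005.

Width after n steps is 7/2^n. Need 2^n ≥ 7/0.000005 = 1400000.
2^20 = 1048576 < 1400000 ≤ 2^21 = 2097152, so n = 21.

21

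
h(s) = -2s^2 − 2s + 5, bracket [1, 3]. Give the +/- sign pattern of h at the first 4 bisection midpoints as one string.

s = 2 gives h = -7, negative; keep [1, 2]
s = 1.5 gives h = -2.5, negative; keep [1, 1.5]
s = 1.25 gives h = -0.625, negative; keep [1, 1.25]
s = 1.125 gives h = 0.2188, positive; keep [1.125, 1.25]

---+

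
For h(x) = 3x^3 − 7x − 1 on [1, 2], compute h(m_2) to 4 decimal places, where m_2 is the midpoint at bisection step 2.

2.8281

midpoint 1.5: h = -1.375 < 0 → [1.5, 2]
midpoint 1.75: h = 2.828125 > 0 → [1.5, 1.75]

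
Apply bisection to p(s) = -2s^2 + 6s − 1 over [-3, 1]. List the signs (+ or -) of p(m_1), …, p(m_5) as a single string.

--++-

midpoint -1: p = -9 < 0 → [-1, 1]
midpoint 0: p = -1 < 0 → [0, 1]
midpoint 0.5: p = 1.5 > 0 → [0, 0.5]
midpoint 0.25: p = 0.375 > 0 → [0, 0.25]
midpoint 0.125: p = -0.2812 < 0 → [0.125, 0.25]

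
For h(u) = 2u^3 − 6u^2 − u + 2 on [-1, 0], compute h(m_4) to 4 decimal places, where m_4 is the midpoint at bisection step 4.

h(-0.5) = 0.75 > 0, so the root lies in [-1, -0.5]
h(-0.75) = -1.46875 < 0, so the root lies in [-0.75, -0.5]
h(-0.625) = -0.207031 < 0, so the root lies in [-0.625, -0.5]
h(-0.5625) = 0.3081 > 0, so the root lies in [-0.625, -0.5625]

0.3081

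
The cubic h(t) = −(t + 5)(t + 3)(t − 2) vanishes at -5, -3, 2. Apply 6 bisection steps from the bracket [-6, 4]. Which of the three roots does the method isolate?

2

m = -1, h(m) = 24 (+); new bracket [-1, 4]
m = 1.5, h(m) = 14.625 (+); new bracket [1.5, 4]
m = 2.75, h(m) = -33.421875 (−); new bracket [1.5, 2.75]
m = 2.125, h(m) = -4.5645 (−); new bracket [1.5, 2.125]
m = 1.8125, h(m) = 6.1472 (+); new bracket [1.8125, 2.125]
m = 1.96875, h(m) = 1.0821 (+); new bracket [1.96875, 2.125]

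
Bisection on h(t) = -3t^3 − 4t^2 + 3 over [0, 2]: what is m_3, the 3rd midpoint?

0.75

t = 1 gives h = -4, negative; keep [0, 1]
t = 0.5 gives h = 1.625, positive; keep [0.5, 1]
t = 0.75 gives h = -0.515625, negative; keep [0.5, 0.75]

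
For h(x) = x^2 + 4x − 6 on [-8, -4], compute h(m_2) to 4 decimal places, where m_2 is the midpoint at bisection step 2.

-1.0000

x = -6 gives h = 6, positive; keep [-6, -4]
x = -5 gives h = -1, negative; keep [-6, -5]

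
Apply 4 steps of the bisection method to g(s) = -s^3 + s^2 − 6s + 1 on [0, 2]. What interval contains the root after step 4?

[0.125, 0.25]

m = 1, g(m) = -5 (−); new bracket [0, 1]
m = 0.5, g(m) = -1.875 (−); new bracket [0, 0.5]
m = 0.25, g(m) = -0.453125 (−); new bracket [0, 0.25]
m = 0.125, g(m) = 0.2637 (+); new bracket [0.125, 0.25]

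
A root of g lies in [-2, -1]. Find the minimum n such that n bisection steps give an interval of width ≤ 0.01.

7

Width after n steps is 1/2^n. Need 2^n ≥ 1/0.01 = 100.
2^6 = 64 < 100 ≤ 2^7 = 128, so n = 7.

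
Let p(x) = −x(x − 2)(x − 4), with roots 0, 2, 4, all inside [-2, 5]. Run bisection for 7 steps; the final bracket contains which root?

p(1.5) = -1.875 < 0, so the root lies in [-2, 1.5]
p(-0.25) = 2.390625 > 0, so the root lies in [-0.25, 1.5]
p(0.625) = -2.900391 < 0, so the root lies in [-0.25, 0.625]
p(0.1875) = -1.2957 < 0, so the root lies in [-0.25, 0.1875]
p(-0.03125) = 0.2559 > 0, so the root lies in [-0.03125, 0.1875]
p(0.078125) = -0.5889 < 0, so the root lies in [-0.03125, 0.078125]
p(0.0234375) = -0.1842 < 0, so the root lies in [-0.03125, 0.0234375]

0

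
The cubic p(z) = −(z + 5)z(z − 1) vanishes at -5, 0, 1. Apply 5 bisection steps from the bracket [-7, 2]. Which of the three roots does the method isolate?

-5

p(-2.5) = -21.875 < 0, so the root lies in [-7, -2.5]
p(-4.75) = -6.828125 < 0, so the root lies in [-7, -4.75]
p(-5.875) = 35.341797 > 0, so the root lies in [-5.875, -4.75]
p(-5.3125) = 10.4797 > 0, so the root lies in [-5.3125, -4.75]
p(-5.03125) = 0.9483 > 0, so the root lies in [-5.03125, -4.75]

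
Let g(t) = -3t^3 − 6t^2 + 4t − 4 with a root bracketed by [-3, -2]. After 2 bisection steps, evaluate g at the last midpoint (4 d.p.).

2.0156

m = -2.5, g(m) = -4.625 (−); new bracket [-3, -2.5]
m = -2.75, g(m) = 2.015625 (+); new bracket [-2.75, -2.5]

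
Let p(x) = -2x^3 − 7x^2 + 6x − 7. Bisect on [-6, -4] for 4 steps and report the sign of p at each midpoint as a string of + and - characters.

++-+

m = -5, p(m) = 38 (+); new bracket [-5, -4]
m = -4.5, p(m) = 6.5 (+); new bracket [-4.5, -4]
m = -4.25, p(m) = -5.40625 (−); new bracket [-4.5, -4.25]
m = -4.375, p(m) = 0.2461 (+); new bracket [-4.375, -4.25]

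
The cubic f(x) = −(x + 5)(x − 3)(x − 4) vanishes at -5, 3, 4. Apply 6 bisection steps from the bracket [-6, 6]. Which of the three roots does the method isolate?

f(0) = -60 < 0, so the root lies in [-6, 0]
f(-3) = -84 < 0, so the root lies in [-6, -3]
f(-4.5) = -31.875 < 0, so the root lies in [-6, -4.5]
f(-5.25) = 19.0781 > 0, so the root lies in [-5.25, -4.5]
f(-4.875) = -8.7363 < 0, so the root lies in [-5.25, -4.875]
f(-5.0625) = 4.5667 > 0, so the root lies in [-5.0625, -4.875]

-5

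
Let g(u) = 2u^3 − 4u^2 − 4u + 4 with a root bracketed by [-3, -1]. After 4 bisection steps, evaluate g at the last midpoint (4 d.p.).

0.5898

g(-2) = -20 < 0, so the root lies in [-2, -1]
g(-1.5) = -5.75 < 0, so the root lies in [-1.5, -1]
g(-1.25) = -1.15625 < 0, so the root lies in [-1.25, -1]
g(-1.125) = 0.5898 > 0, so the root lies in [-1.25, -1.125]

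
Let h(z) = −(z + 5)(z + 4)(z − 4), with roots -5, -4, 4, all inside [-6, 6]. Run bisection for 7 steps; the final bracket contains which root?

h(0) = 80 > 0, so the root lies in [0, 6]
h(3) = 56 > 0, so the root lies in [3, 6]
h(4.5) = -40.375 < 0, so the root lies in [3, 4.5]
h(3.75) = 16.9531 > 0, so the root lies in [3.75, 4.5]
h(4.125) = -9.2676 < 0, so the root lies in [3.75, 4.125]
h(3.9375) = 4.4338 > 0, so the root lies in [3.9375, 4.125]
h(4.03125) = -2.2666 < 0, so the root lies in [3.9375, 4.03125]

4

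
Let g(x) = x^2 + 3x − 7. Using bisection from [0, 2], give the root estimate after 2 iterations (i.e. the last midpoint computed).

1.5

x = 1 gives g = -3, negative; keep [1, 2]
x = 1.5 gives g = -0.25, negative; keep [1.5, 2]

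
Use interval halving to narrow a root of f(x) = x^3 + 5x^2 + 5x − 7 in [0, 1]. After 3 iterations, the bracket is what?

[0.75, 0.875]

midpoint 0.5: f = -3.125 < 0 → [0.5, 1]
midpoint 0.75: f = -0.015625 < 0 → [0.75, 1]
midpoint 0.875: f = 1.873047 > 0 → [0.75, 0.875]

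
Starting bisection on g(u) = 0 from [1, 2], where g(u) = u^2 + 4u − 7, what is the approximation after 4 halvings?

u = 1.5 gives g = 1.25, positive; keep [1, 1.5]
u = 1.25 gives g = -0.4375, negative; keep [1.25, 1.5]
u = 1.375 gives g = 0.390625, positive; keep [1.25, 1.375]
u = 1.3125 gives g = -0.0273, negative; keep [1.3125, 1.375]

1.3125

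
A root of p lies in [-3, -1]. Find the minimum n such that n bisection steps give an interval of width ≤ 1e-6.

21

Width after n steps is 2/2^n. Need 2^n ≥ 2/1e-6 = 2000000.
2^20 = 1048576 < 2000000 ≤ 2^21 = 2097152, so n = 21.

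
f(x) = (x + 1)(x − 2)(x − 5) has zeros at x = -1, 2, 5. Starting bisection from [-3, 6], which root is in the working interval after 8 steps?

-1

f(1.5) = 4.375 > 0, so the root lies in [-3, 1.5]
f(-0.75) = 3.953125 > 0, so the root lies in [-3, -0.75]
f(-1.875) = -23.310547 < 0, so the root lies in [-1.875, -0.75]
f(-1.3125) = -6.5344 < 0, so the root lies in [-1.3125, -0.75]
f(-1.03125) = -0.5713 < 0, so the root lies in [-1.03125, -0.75]
f(-0.890625) = 1.8624 > 0, so the root lies in [-1.03125, -0.890625]
f(-0.9609375) = 0.6895 > 0, so the root lies in [-1.03125, -0.9609375]
f(-0.99609375) = 0.0702 > 0, so the root lies in [-1.03125, -0.99609375]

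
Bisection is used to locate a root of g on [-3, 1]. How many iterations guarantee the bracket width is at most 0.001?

12

Width after n steps is 4/2^n. Need 2^n ≥ 4/0.001 = 4000.
2^11 = 2048 < 4000 ≤ 2^12 = 4096, so n = 12.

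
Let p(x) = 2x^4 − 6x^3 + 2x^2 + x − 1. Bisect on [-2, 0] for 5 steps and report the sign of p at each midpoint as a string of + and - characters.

+-+++

x = -1 gives p = 8, positive; keep [-1, 0]
x = -0.5 gives p = -0.125, negative; keep [-1, -0.5]
x = -0.75 gives p = 2.539062, positive; keep [-0.75, -0.5]
x = -0.625 gives p = 0.9263, positive; keep [-0.625, -0.5]
x = -0.5625 gives p = 0.3384, positive; keep [-0.5625, -0.5]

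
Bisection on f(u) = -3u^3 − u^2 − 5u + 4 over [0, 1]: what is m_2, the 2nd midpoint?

0.75

f(0.5) = 0.875 > 0, so the root lies in [0.5, 1]
f(0.75) = -1.578125 < 0, so the root lies in [0.5, 0.75]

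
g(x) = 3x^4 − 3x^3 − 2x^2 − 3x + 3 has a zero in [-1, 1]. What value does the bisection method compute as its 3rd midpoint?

0.75

g(0) = 3 > 0, so the root lies in [0, 1]
g(0.5) = 0.8125 > 0, so the root lies in [0.5, 1]
g(0.75) = -0.691406 < 0, so the root lies in [0.5, 0.75]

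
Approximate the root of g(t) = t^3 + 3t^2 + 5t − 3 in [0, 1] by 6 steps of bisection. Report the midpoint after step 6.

0.453125

midpoint 0.5: g = 0.375 > 0 → [0, 0.5]
midpoint 0.25: g = -1.546875 < 0 → [0.25, 0.5]
midpoint 0.375: g = -0.650391 < 0 → [0.375, 0.5]
midpoint 0.4375: g = -0.1545 < 0 → [0.4375, 0.5]
midpoint 0.46875: g = 0.1059 > 0 → [0.4375, 0.46875]
midpoint 0.453125: g = -0.0254 < 0 → [0.453125, 0.46875]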